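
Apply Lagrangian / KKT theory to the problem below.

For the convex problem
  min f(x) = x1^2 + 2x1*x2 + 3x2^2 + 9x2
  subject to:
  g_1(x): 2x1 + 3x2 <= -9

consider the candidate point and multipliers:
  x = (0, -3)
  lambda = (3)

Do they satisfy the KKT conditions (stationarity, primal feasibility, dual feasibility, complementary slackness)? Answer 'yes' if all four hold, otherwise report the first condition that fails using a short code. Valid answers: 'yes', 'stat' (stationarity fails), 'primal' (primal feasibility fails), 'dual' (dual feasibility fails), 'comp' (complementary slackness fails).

Gradient of f: grad f(x) = Q x + c = (-6, -9)
Constraint values g_i(x) = a_i^T x - b_i:
  g_1((0, -3)) = 0
Stationarity residual: grad f(x) + sum_i lambda_i a_i = (0, 0)
  -> stationarity OK
Primal feasibility (all g_i <= 0): OK
Dual feasibility (all lambda_i >= 0): OK
Complementary slackness (lambda_i * g_i(x) = 0 for all i): OK

Verdict: yes, KKT holds.

yes


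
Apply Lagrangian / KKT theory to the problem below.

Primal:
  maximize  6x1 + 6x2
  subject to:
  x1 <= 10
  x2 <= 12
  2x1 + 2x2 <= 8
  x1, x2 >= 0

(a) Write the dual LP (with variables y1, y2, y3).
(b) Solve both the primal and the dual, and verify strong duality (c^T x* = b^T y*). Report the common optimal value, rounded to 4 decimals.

The standard primal-dual pair for 'max c^T x s.t. A x <= b, x >= 0' is:
  Dual:  min b^T y  s.t.  A^T y >= c,  y >= 0.

So the dual LP is:
  minimize  10y1 + 12y2 + 8y3
  subject to:
    y1 + 2y3 >= 6
    y2 + 2y3 >= 6
    y1, y2, y3 >= 0

Solving the primal: x* = (4, 0).
  primal value c^T x* = 24.
Solving the dual: y* = (0, 0, 3).
  dual value b^T y* = 24.
Strong duality: c^T x* = b^T y*. Confirmed.

24


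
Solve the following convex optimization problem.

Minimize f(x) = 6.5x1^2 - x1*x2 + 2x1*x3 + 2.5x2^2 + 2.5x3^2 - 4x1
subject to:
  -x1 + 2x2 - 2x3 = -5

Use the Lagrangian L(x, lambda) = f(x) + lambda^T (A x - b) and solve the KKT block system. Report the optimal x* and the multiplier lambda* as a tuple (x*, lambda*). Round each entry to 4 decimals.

Form the Lagrangian:
  L(x, lambda) = (1/2) x^T Q x + c^T x + lambda^T (A x - b)
Stationarity (grad_x L = 0): Q x + c + A^T lambda = 0.
Primal feasibility: A x = b.

This gives the KKT block system:
  [ Q   A^T ] [ x     ]   [-c ]
  [ A    0  ] [ lambda ] = [ b ]

Solving the linear system:
  x*      = (0.2807, -1.2079, 1.1518)
  lambda* = (3.1601)
  f(x*)   = 7.3389

x* = (0.2807, -1.2079, 1.1518), lambda* = (3.1601)


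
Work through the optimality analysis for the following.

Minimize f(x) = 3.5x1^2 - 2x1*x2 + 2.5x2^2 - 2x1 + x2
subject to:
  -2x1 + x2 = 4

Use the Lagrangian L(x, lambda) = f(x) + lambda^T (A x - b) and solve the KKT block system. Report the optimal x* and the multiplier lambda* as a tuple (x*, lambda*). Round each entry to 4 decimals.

Form the Lagrangian:
  L(x, lambda) = (1/2) x^T Q x + c^T x + lambda^T (A x - b)
Stationarity (grad_x L = 0): Q x + c + A^T lambda = 0.
Primal feasibility: A x = b.

This gives the KKT block system:
  [ Q   A^T ] [ x     ]   [-c ]
  [ A    0  ] [ lambda ] = [ b ]

Solving the linear system:
  x*      = (-1.6842, 0.6316)
  lambda* = (-7.5263)
  f(x*)   = 17.0526

x* = (-1.6842, 0.6316), lambda* = (-7.5263)


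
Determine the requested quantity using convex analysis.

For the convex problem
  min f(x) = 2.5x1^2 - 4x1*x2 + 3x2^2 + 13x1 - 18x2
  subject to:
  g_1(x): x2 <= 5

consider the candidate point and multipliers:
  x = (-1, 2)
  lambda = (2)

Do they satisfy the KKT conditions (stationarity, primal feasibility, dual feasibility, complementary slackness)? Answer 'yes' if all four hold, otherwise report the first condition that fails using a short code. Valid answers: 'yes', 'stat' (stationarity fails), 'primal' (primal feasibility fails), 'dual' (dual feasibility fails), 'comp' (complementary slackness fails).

Gradient of f: grad f(x) = Q x + c = (0, -2)
Constraint values g_i(x) = a_i^T x - b_i:
  g_1((-1, 2)) = -3
Stationarity residual: grad f(x) + sum_i lambda_i a_i = (0, 0)
  -> stationarity OK
Primal feasibility (all g_i <= 0): OK
Dual feasibility (all lambda_i >= 0): OK
Complementary slackness (lambda_i * g_i(x) = 0 for all i): FAILS

Verdict: the first failing condition is complementary_slackness -> comp.

comp


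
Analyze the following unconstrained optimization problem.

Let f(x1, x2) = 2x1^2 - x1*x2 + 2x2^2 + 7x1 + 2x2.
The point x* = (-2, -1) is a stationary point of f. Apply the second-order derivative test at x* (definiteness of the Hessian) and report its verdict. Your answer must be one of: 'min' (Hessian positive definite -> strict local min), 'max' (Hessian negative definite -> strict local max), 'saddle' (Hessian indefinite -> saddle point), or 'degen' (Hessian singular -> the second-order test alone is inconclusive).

Compute the Hessian H = grad^2 f:
  H = [[4, -1], [-1, 4]]
Verify stationarity: grad f(x*) = H x* + g = (0, 0).
Eigenvalues of H: 3, 5.
Both eigenvalues > 0, so H is positive definite -> x* is a strict local min.

min


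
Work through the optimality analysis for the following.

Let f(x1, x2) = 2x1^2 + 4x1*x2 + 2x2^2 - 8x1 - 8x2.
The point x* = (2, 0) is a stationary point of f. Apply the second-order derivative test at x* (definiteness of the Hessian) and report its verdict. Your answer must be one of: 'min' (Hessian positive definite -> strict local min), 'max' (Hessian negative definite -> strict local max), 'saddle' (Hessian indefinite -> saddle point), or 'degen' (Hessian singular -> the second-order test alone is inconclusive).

Compute the Hessian H = grad^2 f:
  H = [[4, 4], [4, 4]]
Verify stationarity: grad f(x*) = H x* + g = (0, 0).
Eigenvalues of H: 0, 8.
H has a zero eigenvalue (singular; positive semidefinite but not definite), so H is neither positive definite, negative definite, nor indefinite. The second-order test alone is inconclusive -> degen.
(Indeed, f is constant along the null direction of H through x*, so x* is not a strict local extremum.)

degen


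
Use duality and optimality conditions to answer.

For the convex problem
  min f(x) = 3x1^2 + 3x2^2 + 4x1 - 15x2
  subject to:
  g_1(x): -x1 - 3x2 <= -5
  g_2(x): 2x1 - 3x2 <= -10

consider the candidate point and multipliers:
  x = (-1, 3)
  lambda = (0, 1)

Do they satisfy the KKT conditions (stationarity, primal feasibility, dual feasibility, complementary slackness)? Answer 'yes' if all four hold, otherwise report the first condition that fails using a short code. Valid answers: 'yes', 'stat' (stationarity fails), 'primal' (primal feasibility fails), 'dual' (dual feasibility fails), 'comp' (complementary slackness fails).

Gradient of f: grad f(x) = Q x + c = (-2, 3)
Constraint values g_i(x) = a_i^T x - b_i:
  g_1((-1, 3)) = -3
  g_2((-1, 3)) = -1
Stationarity residual: grad f(x) + sum_i lambda_i a_i = (0, 0)
  -> stationarity OK
Primal feasibility (all g_i <= 0): OK
Dual feasibility (all lambda_i >= 0): OK
Complementary slackness (lambda_i * g_i(x) = 0 for all i): FAILS

Verdict: the first failing condition is complementary_slackness -> comp.

comp


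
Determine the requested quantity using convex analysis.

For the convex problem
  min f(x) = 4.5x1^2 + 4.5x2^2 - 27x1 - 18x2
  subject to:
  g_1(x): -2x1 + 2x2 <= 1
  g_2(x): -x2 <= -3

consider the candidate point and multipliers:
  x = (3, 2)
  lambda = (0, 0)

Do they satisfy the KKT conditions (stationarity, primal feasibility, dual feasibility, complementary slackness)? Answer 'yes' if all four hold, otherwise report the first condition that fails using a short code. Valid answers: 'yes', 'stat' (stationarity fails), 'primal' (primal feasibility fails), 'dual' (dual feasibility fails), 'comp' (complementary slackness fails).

Gradient of f: grad f(x) = Q x + c = (0, 0)
Constraint values g_i(x) = a_i^T x - b_i:
  g_1((3, 2)) = -3
  g_2((3, 2)) = 1
Stationarity residual: grad f(x) + sum_i lambda_i a_i = (0, 0)
  -> stationarity OK
Primal feasibility (all g_i <= 0): FAILS
Dual feasibility (all lambda_i >= 0): OK
Complementary slackness (lambda_i * g_i(x) = 0 for all i): OK

Verdict: the first failing condition is primal_feasibility -> primal.

primal


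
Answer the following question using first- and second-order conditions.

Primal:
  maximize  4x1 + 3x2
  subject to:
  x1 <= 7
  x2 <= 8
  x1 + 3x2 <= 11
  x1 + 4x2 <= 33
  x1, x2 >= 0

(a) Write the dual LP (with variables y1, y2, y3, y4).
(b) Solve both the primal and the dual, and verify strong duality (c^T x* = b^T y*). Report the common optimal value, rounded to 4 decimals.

The standard primal-dual pair for 'max c^T x s.t. A x <= b, x >= 0' is:
  Dual:  min b^T y  s.t.  A^T y >= c,  y >= 0.

So the dual LP is:
  minimize  7y1 + 8y2 + 11y3 + 33y4
  subject to:
    y1 + y3 + y4 >= 4
    y2 + 3y3 + 4y4 >= 3
    y1, y2, y3, y4 >= 0

Solving the primal: x* = (7, 1.3333).
  primal value c^T x* = 32.
Solving the dual: y* = (3, 0, 1, 0).
  dual value b^T y* = 32.
Strong duality: c^T x* = b^T y*. Confirmed.

32


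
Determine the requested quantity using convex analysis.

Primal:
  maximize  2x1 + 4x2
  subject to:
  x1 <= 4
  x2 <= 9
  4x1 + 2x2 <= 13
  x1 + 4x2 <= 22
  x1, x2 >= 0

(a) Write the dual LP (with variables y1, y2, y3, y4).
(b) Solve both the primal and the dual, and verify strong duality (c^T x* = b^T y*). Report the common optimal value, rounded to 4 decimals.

The standard primal-dual pair for 'max c^T x s.t. A x <= b, x >= 0' is:
  Dual:  min b^T y  s.t.  A^T y >= c,  y >= 0.

So the dual LP is:
  minimize  4y1 + 9y2 + 13y3 + 22y4
  subject to:
    y1 + 4y3 + y4 >= 2
    y2 + 2y3 + 4y4 >= 4
    y1, y2, y3, y4 >= 0

Solving the primal: x* = (0.5714, 5.3571).
  primal value c^T x* = 22.5714.
Solving the dual: y* = (0, 0, 0.2857, 0.8571).
  dual value b^T y* = 22.5714.
Strong duality: c^T x* = b^T y*. Confirmed.

22.5714


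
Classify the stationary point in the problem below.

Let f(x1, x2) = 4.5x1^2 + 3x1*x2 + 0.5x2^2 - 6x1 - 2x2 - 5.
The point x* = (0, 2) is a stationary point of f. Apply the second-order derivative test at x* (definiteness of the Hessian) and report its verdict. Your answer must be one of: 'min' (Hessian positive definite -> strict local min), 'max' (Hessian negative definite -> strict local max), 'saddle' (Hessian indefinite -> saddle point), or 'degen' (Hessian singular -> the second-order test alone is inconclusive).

Compute the Hessian H = grad^2 f:
  H = [[9, 3], [3, 1]]
Verify stationarity: grad f(x*) = H x* + g = (0, 0).
Eigenvalues of H: 0, 10.
H has a zero eigenvalue (singular; positive semidefinite but not definite), so H is neither positive definite, negative definite, nor indefinite. The second-order test alone is inconclusive -> degen.
(Indeed, f is constant along the null direction of H through x*, so x* is not a strict local extremum.)

degen


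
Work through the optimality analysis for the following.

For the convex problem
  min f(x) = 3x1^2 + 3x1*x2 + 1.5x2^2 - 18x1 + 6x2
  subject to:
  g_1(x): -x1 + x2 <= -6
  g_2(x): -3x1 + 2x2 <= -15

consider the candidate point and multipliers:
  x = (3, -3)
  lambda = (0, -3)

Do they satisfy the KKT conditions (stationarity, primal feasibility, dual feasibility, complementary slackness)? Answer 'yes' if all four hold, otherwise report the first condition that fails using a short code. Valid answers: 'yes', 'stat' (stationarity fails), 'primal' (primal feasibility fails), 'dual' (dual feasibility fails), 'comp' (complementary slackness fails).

Gradient of f: grad f(x) = Q x + c = (-9, 6)
Constraint values g_i(x) = a_i^T x - b_i:
  g_1((3, -3)) = 0
  g_2((3, -3)) = 0
Stationarity residual: grad f(x) + sum_i lambda_i a_i = (0, 0)
  -> stationarity OK
Primal feasibility (all g_i <= 0): OK
Dual feasibility (all lambda_i >= 0): FAILS
Complementary slackness (lambda_i * g_i(x) = 0 for all i): OK

Verdict: the first failing condition is dual_feasibility -> dual.

dual


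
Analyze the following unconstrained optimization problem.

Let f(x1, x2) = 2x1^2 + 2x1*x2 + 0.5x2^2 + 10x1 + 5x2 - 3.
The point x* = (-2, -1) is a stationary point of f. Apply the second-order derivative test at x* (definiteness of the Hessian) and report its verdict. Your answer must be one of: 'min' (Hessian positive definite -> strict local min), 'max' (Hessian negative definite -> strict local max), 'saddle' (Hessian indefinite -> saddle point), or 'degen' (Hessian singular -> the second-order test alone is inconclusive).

Compute the Hessian H = grad^2 f:
  H = [[4, 2], [2, 1]]
Verify stationarity: grad f(x*) = H x* + g = (0, 0).
Eigenvalues of H: 0, 5.
H has a zero eigenvalue (singular; positive semidefinite but not definite), so H is neither positive definite, negative definite, nor indefinite. The second-order test alone is inconclusive -> degen.
(Indeed, f is constant along the null direction of H through x*, so x* is not a strict local extremum.)

degen


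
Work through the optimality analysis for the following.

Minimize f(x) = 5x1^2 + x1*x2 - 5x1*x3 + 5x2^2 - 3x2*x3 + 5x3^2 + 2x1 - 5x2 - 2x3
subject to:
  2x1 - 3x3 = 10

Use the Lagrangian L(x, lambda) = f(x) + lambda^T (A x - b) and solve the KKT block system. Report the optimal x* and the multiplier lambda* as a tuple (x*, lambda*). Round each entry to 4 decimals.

Form the Lagrangian:
  L(x, lambda) = (1/2) x^T Q x + c^T x + lambda^T (A x - b)
Stationarity (grad_x L = 0): Q x + c + A^T lambda = 0.
Primal feasibility: A x = b.

This gives the KKT block system:
  [ Q   A^T ] [ x     ]   [-c ]
  [ A    0  ] [ lambda ] = [ b ]

Solving the linear system:
  x*      = (0.5716, -0.4428, -2.9522)
  lambda* = (-11.0174)
  f(x*)   = 59.7178

x* = (0.5716, -0.4428, -2.9522), lambda* = (-11.0174)


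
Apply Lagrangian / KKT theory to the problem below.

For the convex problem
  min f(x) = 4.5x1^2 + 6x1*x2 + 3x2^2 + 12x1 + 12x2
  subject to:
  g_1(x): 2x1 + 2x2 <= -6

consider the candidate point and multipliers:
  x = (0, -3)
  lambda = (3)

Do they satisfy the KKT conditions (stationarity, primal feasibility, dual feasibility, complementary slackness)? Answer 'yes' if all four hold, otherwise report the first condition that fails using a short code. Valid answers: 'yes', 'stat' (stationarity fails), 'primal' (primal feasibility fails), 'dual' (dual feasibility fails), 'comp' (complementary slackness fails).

Gradient of f: grad f(x) = Q x + c = (-6, -6)
Constraint values g_i(x) = a_i^T x - b_i:
  g_1((0, -3)) = 0
Stationarity residual: grad f(x) + sum_i lambda_i a_i = (0, 0)
  -> stationarity OK
Primal feasibility (all g_i <= 0): OK
Dual feasibility (all lambda_i >= 0): OK
Complementary slackness (lambda_i * g_i(x) = 0 for all i): OK

Verdict: yes, KKT holds.

yes


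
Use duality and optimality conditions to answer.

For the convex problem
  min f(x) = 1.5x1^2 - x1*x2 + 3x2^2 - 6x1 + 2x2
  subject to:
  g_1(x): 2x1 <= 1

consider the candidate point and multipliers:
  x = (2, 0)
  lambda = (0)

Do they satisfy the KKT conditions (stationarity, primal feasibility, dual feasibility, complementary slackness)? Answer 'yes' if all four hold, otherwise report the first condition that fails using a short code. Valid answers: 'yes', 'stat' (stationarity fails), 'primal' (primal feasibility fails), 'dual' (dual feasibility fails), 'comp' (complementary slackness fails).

Gradient of f: grad f(x) = Q x + c = (0, 0)
Constraint values g_i(x) = a_i^T x - b_i:
  g_1((2, 0)) = 3
Stationarity residual: grad f(x) + sum_i lambda_i a_i = (0, 0)
  -> stationarity OK
Primal feasibility (all g_i <= 0): FAILS
Dual feasibility (all lambda_i >= 0): OK
Complementary slackness (lambda_i * g_i(x) = 0 for all i): OK

Verdict: the first failing condition is primal_feasibility -> primal.

primal


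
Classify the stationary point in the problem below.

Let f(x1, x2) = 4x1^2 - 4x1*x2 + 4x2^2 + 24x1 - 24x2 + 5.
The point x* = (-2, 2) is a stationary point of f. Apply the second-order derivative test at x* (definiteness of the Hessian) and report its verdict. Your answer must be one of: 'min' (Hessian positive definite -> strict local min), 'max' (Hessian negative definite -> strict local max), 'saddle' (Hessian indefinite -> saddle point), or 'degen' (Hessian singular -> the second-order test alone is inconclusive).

Compute the Hessian H = grad^2 f:
  H = [[8, -4], [-4, 8]]
Verify stationarity: grad f(x*) = H x* + g = (0, 0).
Eigenvalues of H: 4, 12.
Both eigenvalues > 0, so H is positive definite -> x* is a strict local min.

min


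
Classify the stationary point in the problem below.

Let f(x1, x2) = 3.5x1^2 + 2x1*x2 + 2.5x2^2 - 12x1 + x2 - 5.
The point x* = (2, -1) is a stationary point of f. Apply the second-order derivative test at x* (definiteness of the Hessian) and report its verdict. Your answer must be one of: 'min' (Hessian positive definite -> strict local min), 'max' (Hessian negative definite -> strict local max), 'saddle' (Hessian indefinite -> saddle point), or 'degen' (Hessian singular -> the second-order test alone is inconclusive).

Compute the Hessian H = grad^2 f:
  H = [[7, 2], [2, 5]]
Verify stationarity: grad f(x*) = H x* + g = (0, 0).
Eigenvalues of H: 3.7639, 8.2361.
Both eigenvalues > 0, so H is positive definite -> x* is a strict local min.

min


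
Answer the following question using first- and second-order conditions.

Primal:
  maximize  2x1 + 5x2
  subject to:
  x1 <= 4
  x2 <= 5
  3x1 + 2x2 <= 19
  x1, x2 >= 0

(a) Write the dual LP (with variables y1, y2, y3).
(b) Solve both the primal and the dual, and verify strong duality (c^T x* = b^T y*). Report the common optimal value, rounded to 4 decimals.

The standard primal-dual pair for 'max c^T x s.t. A x <= b, x >= 0' is:
  Dual:  min b^T y  s.t.  A^T y >= c,  y >= 0.

So the dual LP is:
  minimize  4y1 + 5y2 + 19y3
  subject to:
    y1 + 3y3 >= 2
    y2 + 2y3 >= 5
    y1, y2, y3 >= 0

Solving the primal: x* = (3, 5).
  primal value c^T x* = 31.
Solving the dual: y* = (0, 3.6667, 0.6667).
  dual value b^T y* = 31.
Strong duality: c^T x* = b^T y*. Confirmed.

31


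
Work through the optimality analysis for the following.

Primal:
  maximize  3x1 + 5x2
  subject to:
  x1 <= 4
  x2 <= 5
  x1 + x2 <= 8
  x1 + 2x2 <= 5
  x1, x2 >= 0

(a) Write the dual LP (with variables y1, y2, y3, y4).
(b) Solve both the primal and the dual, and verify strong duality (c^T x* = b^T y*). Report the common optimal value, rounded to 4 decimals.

The standard primal-dual pair for 'max c^T x s.t. A x <= b, x >= 0' is:
  Dual:  min b^T y  s.t.  A^T y >= c,  y >= 0.

So the dual LP is:
  minimize  4y1 + 5y2 + 8y3 + 5y4
  subject to:
    y1 + y3 + y4 >= 3
    y2 + y3 + 2y4 >= 5
    y1, y2, y3, y4 >= 0

Solving the primal: x* = (4, 0.5).
  primal value c^T x* = 14.5.
Solving the dual: y* = (0.5, 0, 0, 2.5).
  dual value b^T y* = 14.5.
Strong duality: c^T x* = b^T y*. Confirmed.

14.5


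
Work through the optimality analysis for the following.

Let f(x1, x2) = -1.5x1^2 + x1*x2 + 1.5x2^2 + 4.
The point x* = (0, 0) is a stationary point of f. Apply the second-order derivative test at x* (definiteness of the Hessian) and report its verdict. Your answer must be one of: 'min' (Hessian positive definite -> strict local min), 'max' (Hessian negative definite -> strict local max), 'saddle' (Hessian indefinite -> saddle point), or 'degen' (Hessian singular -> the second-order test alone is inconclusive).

Compute the Hessian H = grad^2 f:
  H = [[-3, 1], [1, 3]]
Verify stationarity: grad f(x*) = H x* + g = (0, 0).
Eigenvalues of H: -3.1623, 3.1623.
Eigenvalues have mixed signs, so H is indefinite -> x* is a saddle point.

saddle


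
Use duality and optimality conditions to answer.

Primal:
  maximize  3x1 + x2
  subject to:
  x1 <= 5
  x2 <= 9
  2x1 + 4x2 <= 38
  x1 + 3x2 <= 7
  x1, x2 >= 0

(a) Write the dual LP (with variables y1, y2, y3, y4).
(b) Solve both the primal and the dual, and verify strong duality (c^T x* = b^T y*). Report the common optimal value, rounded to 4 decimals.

The standard primal-dual pair for 'max c^T x s.t. A x <= b, x >= 0' is:
  Dual:  min b^T y  s.t.  A^T y >= c,  y >= 0.

So the dual LP is:
  minimize  5y1 + 9y2 + 38y3 + 7y4
  subject to:
    y1 + 2y3 + y4 >= 3
    y2 + 4y3 + 3y4 >= 1
    y1, y2, y3, y4 >= 0

Solving the primal: x* = (5, 0.6667).
  primal value c^T x* = 15.6667.
Solving the dual: y* = (2.6667, 0, 0, 0.3333).
  dual value b^T y* = 15.6667.
Strong duality: c^T x* = b^T y*. Confirmed.

15.6667


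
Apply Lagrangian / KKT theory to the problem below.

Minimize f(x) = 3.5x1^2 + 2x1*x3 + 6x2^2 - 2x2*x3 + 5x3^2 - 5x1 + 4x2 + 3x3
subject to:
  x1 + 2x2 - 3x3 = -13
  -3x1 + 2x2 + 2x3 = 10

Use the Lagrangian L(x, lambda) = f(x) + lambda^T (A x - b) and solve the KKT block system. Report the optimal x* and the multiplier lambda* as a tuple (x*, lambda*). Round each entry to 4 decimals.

Form the Lagrangian:
  L(x, lambda) = (1/2) x^T Q x + c^T x + lambda^T (A x - b)
Stationarity (grad_x L = 0): Q x + c + A^T lambda = 0.
Primal feasibility: A x = b.

This gives the KKT block system:
  [ Q   A^T ] [ x     ]   [-c ]
  [ A    0  ] [ lambda ] = [ b ]

Solving the linear system:
  x*      = (-2.0988, -1.0692, 2.9209)
  lambda* = (8.9644, -1.6285)
  f(x*)   = 73.9012

x* = (-2.0988, -1.0692, 2.9209), lambda* = (8.9644, -1.6285)


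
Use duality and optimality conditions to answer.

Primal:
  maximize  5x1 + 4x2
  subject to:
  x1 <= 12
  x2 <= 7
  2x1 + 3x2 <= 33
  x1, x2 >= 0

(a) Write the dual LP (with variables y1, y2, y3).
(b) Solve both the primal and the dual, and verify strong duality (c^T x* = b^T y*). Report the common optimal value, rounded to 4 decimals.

The standard primal-dual pair for 'max c^T x s.t. A x <= b, x >= 0' is:
  Dual:  min b^T y  s.t.  A^T y >= c,  y >= 0.

So the dual LP is:
  minimize  12y1 + 7y2 + 33y3
  subject to:
    y1 + 2y3 >= 5
    y2 + 3y3 >= 4
    y1, y2, y3 >= 0

Solving the primal: x* = (12, 3).
  primal value c^T x* = 72.
Solving the dual: y* = (2.3333, 0, 1.3333).
  dual value b^T y* = 72.
Strong duality: c^T x* = b^T y*. Confirmed.

72


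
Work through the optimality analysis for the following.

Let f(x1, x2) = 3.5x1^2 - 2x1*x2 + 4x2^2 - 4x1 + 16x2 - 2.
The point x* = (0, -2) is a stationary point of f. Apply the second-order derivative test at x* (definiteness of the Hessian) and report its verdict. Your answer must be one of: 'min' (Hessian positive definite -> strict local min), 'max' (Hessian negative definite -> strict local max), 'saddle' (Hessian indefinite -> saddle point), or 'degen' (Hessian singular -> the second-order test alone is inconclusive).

Compute the Hessian H = grad^2 f:
  H = [[7, -2], [-2, 8]]
Verify stationarity: grad f(x*) = H x* + g = (0, 0).
Eigenvalues of H: 5.4384, 9.5616.
Both eigenvalues > 0, so H is positive definite -> x* is a strict local min.

min


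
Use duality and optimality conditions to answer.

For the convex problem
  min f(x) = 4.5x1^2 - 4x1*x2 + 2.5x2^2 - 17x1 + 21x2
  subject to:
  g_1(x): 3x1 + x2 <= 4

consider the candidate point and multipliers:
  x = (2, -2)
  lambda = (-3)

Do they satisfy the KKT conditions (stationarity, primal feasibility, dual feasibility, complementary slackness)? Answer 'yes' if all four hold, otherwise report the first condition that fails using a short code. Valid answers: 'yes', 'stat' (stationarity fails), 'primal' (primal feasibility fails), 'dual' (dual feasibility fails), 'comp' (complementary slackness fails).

Gradient of f: grad f(x) = Q x + c = (9, 3)
Constraint values g_i(x) = a_i^T x - b_i:
  g_1((2, -2)) = 0
Stationarity residual: grad f(x) + sum_i lambda_i a_i = (0, 0)
  -> stationarity OK
Primal feasibility (all g_i <= 0): OK
Dual feasibility (all lambda_i >= 0): FAILS
Complementary slackness (lambda_i * g_i(x) = 0 for all i): OK

Verdict: the first failing condition is dual_feasibility -> dual.

dual


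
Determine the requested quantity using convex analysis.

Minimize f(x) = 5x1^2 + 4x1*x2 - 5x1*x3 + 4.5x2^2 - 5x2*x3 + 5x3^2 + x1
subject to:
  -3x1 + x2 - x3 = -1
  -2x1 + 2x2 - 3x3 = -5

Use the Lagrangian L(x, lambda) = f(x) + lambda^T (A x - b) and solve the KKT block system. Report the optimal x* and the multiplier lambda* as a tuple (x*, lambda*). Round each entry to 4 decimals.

Form the Lagrangian:
  L(x, lambda) = (1/2) x^T Q x + c^T x + lambda^T (A x - b)
Stationarity (grad_x L = 0): Q x + c + A^T lambda = 0.
Primal feasibility: A x = b.

This gives the KKT block system:
  [ Q   A^T ] [ x     ]   [-c ]
  [ A    0  ] [ lambda ] = [ b ]

Solving the linear system:
  x*      = (-0.2738, 0.0836, 1.9049)
  lambda* = (-10.3977, 10.1326)
  f(x*)   = 19.9957

x* = (-0.2738, 0.0836, 1.9049), lambda* = (-10.3977, 10.1326)


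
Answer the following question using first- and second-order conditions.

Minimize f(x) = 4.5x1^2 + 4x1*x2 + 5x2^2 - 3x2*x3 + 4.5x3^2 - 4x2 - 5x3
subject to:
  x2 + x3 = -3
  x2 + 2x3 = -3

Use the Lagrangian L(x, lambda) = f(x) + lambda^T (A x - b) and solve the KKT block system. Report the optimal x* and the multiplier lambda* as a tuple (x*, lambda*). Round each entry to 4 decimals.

Form the Lagrangian:
  L(x, lambda) = (1/2) x^T Q x + c^T x + lambda^T (A x - b)
Stationarity (grad_x L = 0): Q x + c + A^T lambda = 0.
Primal feasibility: A x = b.

This gives the KKT block system:
  [ Q   A^T ] [ x     ]   [-c ]
  [ A    0  ] [ lambda ] = [ b ]

Solving the linear system:
  x*      = (1.3333, -3, 0)
  lambda* = (61.3333, -32.6667)
  f(x*)   = 49

x* = (1.3333, -3, 0), lambda* = (61.3333, -32.6667)


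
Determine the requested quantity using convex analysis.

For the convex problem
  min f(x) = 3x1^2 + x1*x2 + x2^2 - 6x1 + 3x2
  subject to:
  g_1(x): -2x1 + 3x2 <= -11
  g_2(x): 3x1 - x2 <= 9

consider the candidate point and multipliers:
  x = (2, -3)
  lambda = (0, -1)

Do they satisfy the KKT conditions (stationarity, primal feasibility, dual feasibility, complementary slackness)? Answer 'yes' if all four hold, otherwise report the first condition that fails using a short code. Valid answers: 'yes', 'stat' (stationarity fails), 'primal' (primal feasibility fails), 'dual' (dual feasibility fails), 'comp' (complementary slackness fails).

Gradient of f: grad f(x) = Q x + c = (3, -1)
Constraint values g_i(x) = a_i^T x - b_i:
  g_1((2, -3)) = -2
  g_2((2, -3)) = 0
Stationarity residual: grad f(x) + sum_i lambda_i a_i = (0, 0)
  -> stationarity OK
Primal feasibility (all g_i <= 0): OK
Dual feasibility (all lambda_i >= 0): FAILS
Complementary slackness (lambda_i * g_i(x) = 0 for all i): OK

Verdict: the first failing condition is dual_feasibility -> dual.

dual


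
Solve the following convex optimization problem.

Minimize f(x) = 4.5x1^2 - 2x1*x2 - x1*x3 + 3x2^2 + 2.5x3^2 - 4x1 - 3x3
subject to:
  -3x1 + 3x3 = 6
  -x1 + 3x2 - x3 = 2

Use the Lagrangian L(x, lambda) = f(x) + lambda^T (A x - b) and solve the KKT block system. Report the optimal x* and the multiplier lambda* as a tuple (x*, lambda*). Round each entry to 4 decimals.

Form the Lagrangian:
  L(x, lambda) = (1/2) x^T Q x + c^T x + lambda^T (A x - b)
Stationarity (grad_x L = 0): Q x + c + A^T lambda = 0.
Primal feasibility: A x = b.

This gives the KKT block system:
  [ Q   A^T ] [ x     ]   [-c ]
  [ A    0  ] [ lambda ] = [ b ]

Solving the linear system:
  x*      = (-0.3056, 1.1296, 1.6944)
  lambda* = (-2.7469, -2.463)
  f(x*)   = 8.7731

x* = (-0.3056, 1.1296, 1.6944), lambda* = (-2.7469, -2.463)


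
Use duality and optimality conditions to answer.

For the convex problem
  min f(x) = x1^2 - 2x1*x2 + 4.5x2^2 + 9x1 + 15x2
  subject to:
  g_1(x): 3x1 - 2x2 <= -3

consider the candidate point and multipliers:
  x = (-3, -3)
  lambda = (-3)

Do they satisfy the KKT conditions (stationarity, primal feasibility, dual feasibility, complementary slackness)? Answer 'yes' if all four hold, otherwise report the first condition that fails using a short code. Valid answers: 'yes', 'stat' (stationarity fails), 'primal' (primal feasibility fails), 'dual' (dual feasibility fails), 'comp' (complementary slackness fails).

Gradient of f: grad f(x) = Q x + c = (9, -6)
Constraint values g_i(x) = a_i^T x - b_i:
  g_1((-3, -3)) = 0
Stationarity residual: grad f(x) + sum_i lambda_i a_i = (0, 0)
  -> stationarity OK
Primal feasibility (all g_i <= 0): OK
Dual feasibility (all lambda_i >= 0): FAILS
Complementary slackness (lambda_i * g_i(x) = 0 for all i): OK

Verdict: the first failing condition is dual_feasibility -> dual.

dual


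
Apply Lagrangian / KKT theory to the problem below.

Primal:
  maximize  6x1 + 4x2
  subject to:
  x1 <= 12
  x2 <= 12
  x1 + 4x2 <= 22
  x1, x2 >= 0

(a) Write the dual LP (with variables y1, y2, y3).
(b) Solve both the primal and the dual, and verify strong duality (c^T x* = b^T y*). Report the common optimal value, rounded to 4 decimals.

The standard primal-dual pair for 'max c^T x s.t. A x <= b, x >= 0' is:
  Dual:  min b^T y  s.t.  A^T y >= c,  y >= 0.

So the dual LP is:
  minimize  12y1 + 12y2 + 22y3
  subject to:
    y1 + y3 >= 6
    y2 + 4y3 >= 4
    y1, y2, y3 >= 0

Solving the primal: x* = (12, 2.5).
  primal value c^T x* = 82.
Solving the dual: y* = (5, 0, 1).
  dual value b^T y* = 82.
Strong duality: c^T x* = b^T y*. Confirmed.

82


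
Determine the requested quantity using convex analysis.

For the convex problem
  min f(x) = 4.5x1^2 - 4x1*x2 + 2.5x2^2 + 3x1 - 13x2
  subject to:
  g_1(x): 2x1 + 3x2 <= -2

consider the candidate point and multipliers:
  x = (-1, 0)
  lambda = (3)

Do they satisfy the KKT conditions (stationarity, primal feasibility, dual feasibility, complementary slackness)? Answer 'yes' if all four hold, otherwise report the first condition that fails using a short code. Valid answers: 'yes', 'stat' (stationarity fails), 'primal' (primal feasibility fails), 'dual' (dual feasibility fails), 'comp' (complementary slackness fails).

Gradient of f: grad f(x) = Q x + c = (-6, -9)
Constraint values g_i(x) = a_i^T x - b_i:
  g_1((-1, 0)) = 0
Stationarity residual: grad f(x) + sum_i lambda_i a_i = (0, 0)
  -> stationarity OK
Primal feasibility (all g_i <= 0): OK
Dual feasibility (all lambda_i >= 0): OK
Complementary slackness (lambda_i * g_i(x) = 0 for all i): OK

Verdict: yes, KKT holds.

yes


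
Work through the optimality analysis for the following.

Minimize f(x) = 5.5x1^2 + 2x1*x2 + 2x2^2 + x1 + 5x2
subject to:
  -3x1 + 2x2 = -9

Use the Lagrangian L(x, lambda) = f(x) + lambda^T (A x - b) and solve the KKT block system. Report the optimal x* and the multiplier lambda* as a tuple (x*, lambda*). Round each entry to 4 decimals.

Form the Lagrangian:
  L(x, lambda) = (1/2) x^T Q x + c^T x + lambda^T (A x - b)
Stationarity (grad_x L = 0): Q x + c + A^T lambda = 0.
Primal feasibility: A x = b.

This gives the KKT block system:
  [ Q   A^T ] [ x     ]   [-c ]
  [ A    0  ] [ lambda ] = [ b ]

Solving the linear system:
  x*      = (1.0577, -2.9135)
  lambda* = (2.2692)
  f(x*)   = 3.4567

x* = (1.0577, -2.9135), lambda* = (2.2692)


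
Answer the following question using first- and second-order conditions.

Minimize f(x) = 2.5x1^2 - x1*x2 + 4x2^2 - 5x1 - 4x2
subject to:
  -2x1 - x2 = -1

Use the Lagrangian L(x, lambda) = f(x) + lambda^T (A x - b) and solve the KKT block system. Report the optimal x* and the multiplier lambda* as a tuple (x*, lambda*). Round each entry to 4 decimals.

Form the Lagrangian:
  L(x, lambda) = (1/2) x^T Q x + c^T x + lambda^T (A x - b)
Stationarity (grad_x L = 0): Q x + c + A^T lambda = 0.
Primal feasibility: A x = b.

This gives the KKT block system:
  [ Q   A^T ] [ x     ]   [-c ]
  [ A    0  ] [ lambda ] = [ b ]

Solving the linear system:
  x*      = (0.3415, 0.3171)
  lambda* = (-1.8049)
  f(x*)   = -2.3902

x* = (0.3415, 0.3171), lambda* = (-1.8049)


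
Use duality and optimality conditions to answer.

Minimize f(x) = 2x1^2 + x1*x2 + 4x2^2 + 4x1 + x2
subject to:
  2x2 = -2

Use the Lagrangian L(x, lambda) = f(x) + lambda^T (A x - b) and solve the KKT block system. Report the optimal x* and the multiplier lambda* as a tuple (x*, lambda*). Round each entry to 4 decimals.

Form the Lagrangian:
  L(x, lambda) = (1/2) x^T Q x + c^T x + lambda^T (A x - b)
Stationarity (grad_x L = 0): Q x + c + A^T lambda = 0.
Primal feasibility: A x = b.

This gives the KKT block system:
  [ Q   A^T ] [ x     ]   [-c ]
  [ A    0  ] [ lambda ] = [ b ]

Solving the linear system:
  x*      = (-0.75, -1)
  lambda* = (3.875)
  f(x*)   = 1.875

x* = (-0.75, -1), lambda* = (3.875)


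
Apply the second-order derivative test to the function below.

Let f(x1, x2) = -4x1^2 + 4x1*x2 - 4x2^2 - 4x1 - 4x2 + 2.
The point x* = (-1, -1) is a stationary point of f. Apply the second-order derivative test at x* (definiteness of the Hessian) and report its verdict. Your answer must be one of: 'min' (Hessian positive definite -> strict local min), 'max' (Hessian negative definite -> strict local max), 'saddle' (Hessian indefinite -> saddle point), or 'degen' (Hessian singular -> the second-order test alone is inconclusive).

Compute the Hessian H = grad^2 f:
  H = [[-8, 4], [4, -8]]
Verify stationarity: grad f(x*) = H x* + g = (0, 0).
Eigenvalues of H: -12, -4.
Both eigenvalues < 0, so H is negative definite -> x* is a strict local max.

max


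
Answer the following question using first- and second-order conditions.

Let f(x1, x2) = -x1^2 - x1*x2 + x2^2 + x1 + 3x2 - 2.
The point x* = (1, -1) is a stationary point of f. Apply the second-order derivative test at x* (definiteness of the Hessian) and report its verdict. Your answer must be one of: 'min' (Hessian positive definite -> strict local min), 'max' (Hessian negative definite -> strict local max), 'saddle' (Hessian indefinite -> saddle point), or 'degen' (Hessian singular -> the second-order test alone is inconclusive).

Compute the Hessian H = grad^2 f:
  H = [[-2, -1], [-1, 2]]
Verify stationarity: grad f(x*) = H x* + g = (0, 0).
Eigenvalues of H: -2.2361, 2.2361.
Eigenvalues have mixed signs, so H is indefinite -> x* is a saddle point.

saddle


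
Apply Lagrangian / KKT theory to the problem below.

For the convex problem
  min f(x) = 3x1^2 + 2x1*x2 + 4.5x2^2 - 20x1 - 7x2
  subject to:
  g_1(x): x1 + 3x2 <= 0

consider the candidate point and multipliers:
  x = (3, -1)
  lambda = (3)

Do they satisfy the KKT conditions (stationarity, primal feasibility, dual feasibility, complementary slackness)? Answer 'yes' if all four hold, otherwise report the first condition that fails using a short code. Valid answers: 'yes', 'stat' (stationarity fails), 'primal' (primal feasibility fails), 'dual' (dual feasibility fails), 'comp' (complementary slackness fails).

Gradient of f: grad f(x) = Q x + c = (-4, -10)
Constraint values g_i(x) = a_i^T x - b_i:
  g_1((3, -1)) = 0
Stationarity residual: grad f(x) + sum_i lambda_i a_i = (-1, -1)
  -> stationarity FAILS
Primal feasibility (all g_i <= 0): OK
Dual feasibility (all lambda_i >= 0): OK
Complementary slackness (lambda_i * g_i(x) = 0 for all i): OK

Verdict: the first failing condition is stationarity -> stat.

stat


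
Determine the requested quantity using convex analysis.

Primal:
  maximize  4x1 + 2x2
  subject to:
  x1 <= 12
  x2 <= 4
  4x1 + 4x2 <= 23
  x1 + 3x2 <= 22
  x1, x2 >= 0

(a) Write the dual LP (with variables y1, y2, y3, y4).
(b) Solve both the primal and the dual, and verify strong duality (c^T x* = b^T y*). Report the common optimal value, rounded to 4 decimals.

The standard primal-dual pair for 'max c^T x s.t. A x <= b, x >= 0' is:
  Dual:  min b^T y  s.t.  A^T y >= c,  y >= 0.

So the dual LP is:
  minimize  12y1 + 4y2 + 23y3 + 22y4
  subject to:
    y1 + 4y3 + y4 >= 4
    y2 + 4y3 + 3y4 >= 2
    y1, y2, y3, y4 >= 0

Solving the primal: x* = (5.75, 0).
  primal value c^T x* = 23.
Solving the dual: y* = (0, 0, 1, 0).
  dual value b^T y* = 23.
Strong duality: c^T x* = b^T y*. Confirmed.

23


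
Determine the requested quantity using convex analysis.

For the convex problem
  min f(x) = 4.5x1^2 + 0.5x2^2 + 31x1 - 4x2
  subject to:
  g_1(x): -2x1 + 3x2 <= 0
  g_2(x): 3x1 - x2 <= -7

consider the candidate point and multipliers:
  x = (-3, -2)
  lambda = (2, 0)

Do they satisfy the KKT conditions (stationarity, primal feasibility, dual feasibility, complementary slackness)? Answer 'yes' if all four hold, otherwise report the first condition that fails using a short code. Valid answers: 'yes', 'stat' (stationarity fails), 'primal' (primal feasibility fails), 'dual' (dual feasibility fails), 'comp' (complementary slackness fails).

Gradient of f: grad f(x) = Q x + c = (4, -6)
Constraint values g_i(x) = a_i^T x - b_i:
  g_1((-3, -2)) = 0
  g_2((-3, -2)) = 0
Stationarity residual: grad f(x) + sum_i lambda_i a_i = (0, 0)
  -> stationarity OK
Primal feasibility (all g_i <= 0): OK
Dual feasibility (all lambda_i >= 0): OK
Complementary slackness (lambda_i * g_i(x) = 0 for all i): OK

Verdict: yes, KKT holds.

yes


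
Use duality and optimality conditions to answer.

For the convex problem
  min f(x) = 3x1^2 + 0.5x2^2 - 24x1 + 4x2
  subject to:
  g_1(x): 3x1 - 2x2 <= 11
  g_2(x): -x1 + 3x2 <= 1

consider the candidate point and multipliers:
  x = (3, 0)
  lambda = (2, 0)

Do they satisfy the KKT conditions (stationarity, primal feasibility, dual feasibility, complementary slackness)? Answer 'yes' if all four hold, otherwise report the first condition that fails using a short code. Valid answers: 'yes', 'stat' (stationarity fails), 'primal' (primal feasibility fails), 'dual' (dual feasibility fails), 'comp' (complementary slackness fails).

Gradient of f: grad f(x) = Q x + c = (-6, 4)
Constraint values g_i(x) = a_i^T x - b_i:
  g_1((3, 0)) = -2
  g_2((3, 0)) = -4
Stationarity residual: grad f(x) + sum_i lambda_i a_i = (0, 0)
  -> stationarity OK
Primal feasibility (all g_i <= 0): OK
Dual feasibility (all lambda_i >= 0): OK
Complementary slackness (lambda_i * g_i(x) = 0 for all i): FAILS

Verdict: the first failing condition is complementary_slackness -> comp.

comp


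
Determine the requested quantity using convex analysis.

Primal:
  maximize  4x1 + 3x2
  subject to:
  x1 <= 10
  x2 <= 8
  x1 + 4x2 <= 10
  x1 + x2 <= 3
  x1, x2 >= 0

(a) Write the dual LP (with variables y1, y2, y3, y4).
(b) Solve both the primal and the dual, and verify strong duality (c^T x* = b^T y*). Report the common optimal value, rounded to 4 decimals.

The standard primal-dual pair for 'max c^T x s.t. A x <= b, x >= 0' is:
  Dual:  min b^T y  s.t.  A^T y >= c,  y >= 0.

So the dual LP is:
  minimize  10y1 + 8y2 + 10y3 + 3y4
  subject to:
    y1 + y3 + y4 >= 4
    y2 + 4y3 + y4 >= 3
    y1, y2, y3, y4 >= 0

Solving the primal: x* = (3, 0).
  primal value c^T x* = 12.
Solving the dual: y* = (0, 0, 0, 4).
  dual value b^T y* = 12.
Strong duality: c^T x* = b^T y*. Confirmed.

12


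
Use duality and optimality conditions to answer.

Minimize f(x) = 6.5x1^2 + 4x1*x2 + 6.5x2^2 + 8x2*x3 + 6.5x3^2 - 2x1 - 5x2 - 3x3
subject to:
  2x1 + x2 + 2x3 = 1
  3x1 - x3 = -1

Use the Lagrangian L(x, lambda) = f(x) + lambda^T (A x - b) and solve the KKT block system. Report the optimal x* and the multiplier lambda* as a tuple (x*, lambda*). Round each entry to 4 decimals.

Form the Lagrangian:
  L(x, lambda) = (1/2) x^T Q x + c^T x + lambda^T (A x - b)
Stationarity (grad_x L = 0): Q x + c + A^T lambda = 0.
Primal feasibility: A x = b.

This gives the KKT block system:
  [ Q   A^T ] [ x     ]   [-c ]
  [ A    0  ] [ lambda ] = [ b ]

Solving the linear system:
  x*      = (-0.1556, 0.2451, 0.5331)
  lambda* = (-1.8288, 2.2335)
  f(x*)   = 0.7743

x* = (-0.1556, 0.2451, 0.5331), lambda* = (-1.8288, 2.2335)


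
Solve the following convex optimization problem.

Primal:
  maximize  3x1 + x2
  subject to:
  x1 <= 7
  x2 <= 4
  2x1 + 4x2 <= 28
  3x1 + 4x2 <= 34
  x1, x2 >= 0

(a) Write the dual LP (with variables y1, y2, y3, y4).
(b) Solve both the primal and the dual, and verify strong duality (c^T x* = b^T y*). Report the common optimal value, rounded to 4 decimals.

The standard primal-dual pair for 'max c^T x s.t. A x <= b, x >= 0' is:
  Dual:  min b^T y  s.t.  A^T y >= c,  y >= 0.

So the dual LP is:
  minimize  7y1 + 4y2 + 28y3 + 34y4
  subject to:
    y1 + 2y3 + 3y4 >= 3
    y2 + 4y3 + 4y4 >= 1
    y1, y2, y3, y4 >= 0

Solving the primal: x* = (7, 3.25).
  primal value c^T x* = 24.25.
Solving the dual: y* = (2.25, 0, 0, 0.25).
  dual value b^T y* = 24.25.
Strong duality: c^T x* = b^T y*. Confirmed.

24.25


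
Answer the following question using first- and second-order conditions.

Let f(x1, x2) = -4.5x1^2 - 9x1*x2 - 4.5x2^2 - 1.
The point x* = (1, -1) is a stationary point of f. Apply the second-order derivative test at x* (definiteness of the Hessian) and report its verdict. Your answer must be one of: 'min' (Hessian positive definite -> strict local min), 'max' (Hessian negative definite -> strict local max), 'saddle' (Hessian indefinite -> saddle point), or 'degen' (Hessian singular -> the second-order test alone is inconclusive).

Compute the Hessian H = grad^2 f:
  H = [[-9, -9], [-9, -9]]
Verify stationarity: grad f(x*) = H x* + g = (0, 0).
Eigenvalues of H: -18, 0.
H has a zero eigenvalue (singular; negative semidefinite but not definite), so H is neither positive definite, negative definite, nor indefinite. The second-order test alone is inconclusive -> degen.
(Indeed, f is constant along the null direction of H through x*, so x* is not a strict local extremum.)

degen
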